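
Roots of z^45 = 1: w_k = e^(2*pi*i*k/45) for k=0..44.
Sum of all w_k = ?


The sum of all 45th roots of unity is 0.
Geometric series: (1 - w^45)/(1 - w) = (1-1)/(1-w) = 0 since w^45 = 1, w ≠ 1.
Alternatively: coefficient of z^44 in z^45 - 1 is 0.

0


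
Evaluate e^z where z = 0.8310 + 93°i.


e^0.8310 = 2.2956
cos(93°) = -0.0523
sin(93°) = 0.99863
Real = 2.2956*(-0.0523) = -0.1201
Imag = 2.2956*0.99863 = 2.2925

-0.1201 + 2.2925i


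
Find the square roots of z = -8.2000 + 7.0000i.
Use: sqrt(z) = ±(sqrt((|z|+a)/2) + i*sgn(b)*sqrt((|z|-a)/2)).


|z| = sqrt(67.24+49) = 10.7815
sqrt((|z|+a)/2) = sqrt((10.7815+(-8.2))/2) = sqrt(1.2907) = 1.1361
sqrt((|z|-a)/2) = sqrt((10.7815-(-8.2))/2) = sqrt(9.4907) = 3.0807

±(1.1361 + 3.0807i) i.e. 1.1361 + 3.0807i and -1.1361 - 3.0807i


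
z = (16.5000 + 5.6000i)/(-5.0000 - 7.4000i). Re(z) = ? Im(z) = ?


Multiply by conjugate: (16.5000 + 5.6000i)(-5.0000 + 7.4000i) / ((-5)^2 + (-7.4)^2)
Numerator real = 16.5*(-5) + 5.6*(-7.4) = -123.94
Numerator imag = 5.6*(-5) - 16.5*(-7.4) = 94.1
Denominator = 79.76
Re(z) = -123.94/79.76 = -1.5539
Im(z) = 94.1/79.76 = 1.1798

Re(z) = -1.5539, Im(z) = 1.1798


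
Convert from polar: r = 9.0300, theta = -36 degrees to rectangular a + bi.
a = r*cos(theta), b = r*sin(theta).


a = 9.0300*cos(-36°) = 9.0300*0.809017 = 7.3054
b = 9.0300*sin(-36°) = 9.0300*(-0.58779) = -5.3077

7.3054 - 5.3077i


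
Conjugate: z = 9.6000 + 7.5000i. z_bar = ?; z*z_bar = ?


z_bar = 9.6000 - 7.5000i
z*z_bar = 9.6^2 + 7.5^2 = 92.16 + 56.25 = 148.41

z_bar = 9.6000 - 7.5000i, z*z_bar = 148.41


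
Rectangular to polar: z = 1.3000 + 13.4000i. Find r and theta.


r = sqrt(1.69+179.56) = sqrt(181.25) = 13.4629
theta = atan2(13.4, 1.3) = 84.4588 degrees

r = 13.4629, theta = 84.4588 degrees


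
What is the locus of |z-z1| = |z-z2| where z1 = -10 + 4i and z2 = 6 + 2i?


Equal distances means the locus is the perpendicular bisector of z1 and z2.
Midpoint = ((-10+6)/2, (4+2)/2) = (-2.0000, 3.0000)

Perpendicular bisector through (-2.0000, 3.0000)


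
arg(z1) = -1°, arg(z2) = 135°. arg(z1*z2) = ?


arg(z1*z2) = -1° + 135° = 134°
Normalized to (-180°, 180°]: 134°

134°


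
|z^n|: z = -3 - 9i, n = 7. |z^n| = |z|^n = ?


|z| = sqrt(9+81) = sqrt(90) = 9.4868
|z^7| = |z|^7 = (sqrt(90))^7 = 90^3 * sqrt(90) = 729000*sqrt(90)

|z^7| = 729000*sqrt(90) ≈ 6915901.2428


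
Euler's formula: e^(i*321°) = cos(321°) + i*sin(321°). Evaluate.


cos(321°) = 0.7771
sin(321°) = -0.6293

e^(i*321°) = 0.7771 - 0.6293i


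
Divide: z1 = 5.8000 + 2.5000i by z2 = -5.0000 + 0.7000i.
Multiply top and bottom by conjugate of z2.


Conjugate of z2 = -5.0000 - 0.7000i
Numerator: (5.8000 + 2.5000i)(-5.0000 - 0.7000i) = -27.2500 - 16.5600i
Denominator: (-5)^2 + 0.7^2 = 25.49
Result = (-27.2500 - 16.5600i)/25.49

-1.0690 - 0.6497i


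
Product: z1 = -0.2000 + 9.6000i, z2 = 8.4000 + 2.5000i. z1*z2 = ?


Real = -0.2*8.4 - 9.6*2.5 = -1.68 - 24 = -25.68
Imag = -0.2*2.5 + 8.4*9.6 = -0.5 + 80.64 = 80.14

-25.6800 + 80.1400i


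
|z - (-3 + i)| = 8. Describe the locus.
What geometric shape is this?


|z - z0| = r is a circle with center z0 and radius r.
Center = (-3, 1), radius = 8

Circle with center (-3, 1) and radius 8


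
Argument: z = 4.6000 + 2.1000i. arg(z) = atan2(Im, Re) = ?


Re = 4.6, Im = 2.1
arg = atan2(2.1, 4.6) = 24.5377 degrees

arg(z) = 24.5377 degrees


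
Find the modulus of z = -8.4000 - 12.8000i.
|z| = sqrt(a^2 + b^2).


|z| = sqrt((-8.4)^2 + (-12.8)^2) = sqrt(70.56 + 163.84) = sqrt(234.4) = 15.3101

|z| = 15.3101


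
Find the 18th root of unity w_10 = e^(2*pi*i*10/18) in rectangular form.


Angle = 360*10/18 = 200°
a = cos(200°) = -0.9397
b = sin(200°) = -0.3420

-0.9397 - 0.3420i


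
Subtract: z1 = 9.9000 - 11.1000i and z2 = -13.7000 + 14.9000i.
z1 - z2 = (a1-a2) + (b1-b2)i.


Real: 9.9 + 13.7 = 23.6
Imag: -11.1 - 14.9 = -26

23.6000 - 26.0000i


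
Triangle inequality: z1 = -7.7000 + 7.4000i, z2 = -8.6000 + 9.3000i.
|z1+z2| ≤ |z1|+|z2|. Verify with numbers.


|z1| = sqrt((-7.7)^2 + 7.4^2) = sqrt(114.05) = 10.6794
|z2| = sqrt((-8.6)^2 + 9.3^2) = sqrt(160.45) = 12.6669
z1+z2 = -16.3000 + 16.7000i
|z1+z2| = sqrt(544.58) = 23.3362
|z1|+|z2| = 10.6794 + 12.6669 = 23.3463

|z1+z2| = 23.3362 ≤ |z1|+|z2| = 23.3463 (verified)


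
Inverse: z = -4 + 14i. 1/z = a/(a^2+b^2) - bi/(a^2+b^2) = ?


|z|^2 = 16+196 = 212
1/z = (-4 - 14i)/212

1/z = -0.0189 - 0.0660i


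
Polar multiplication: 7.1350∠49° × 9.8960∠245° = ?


r = 7.1350 * 9.8960 = 70.6080
theta = 49° + 245° = 294° = 294° (mod 360)

70.6080 cis(294°)


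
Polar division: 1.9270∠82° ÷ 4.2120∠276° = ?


r = 1.9270 / 4.2120 = 0.4575
theta = 82° - 276° = -194° = 166° (mod 360)

0.4575 cis(166°)


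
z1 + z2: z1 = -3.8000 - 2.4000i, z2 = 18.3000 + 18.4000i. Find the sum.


Real: -3.8 + 18.3 = 14.5
Imag: -2.4 + 18.4 = 16

14.5000 + 16.0000i


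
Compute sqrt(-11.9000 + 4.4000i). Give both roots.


|z| = sqrt(141.61+19.36) = 12.6874
sqrt((|z|+a)/2) = sqrt((12.6874+(-11.9))/2) = sqrt(0.3937) = 0.6275
sqrt((|z|-a)/2) = sqrt((12.6874-(-11.9))/2) = sqrt(12.2937) = 3.5062

±(0.6275 + 3.5062i) i.e. 0.6275 + 3.5062i and -0.6275 - 3.5062i


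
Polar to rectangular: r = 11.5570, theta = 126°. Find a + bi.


a = 11.5570*cos(126°) = 11.5570*(-0.587785) = -6.7930
b = 11.5570*sin(126°) = 11.5570*0.80902 = 9.3498

-6.7930 + 9.3498i


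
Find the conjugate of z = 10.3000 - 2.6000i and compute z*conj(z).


z_bar = 10.3000 + 2.6000i
z*z_bar = 10.3^2 + (-2.6)^2 = 106.09 + 6.76 = 112.85

z_bar = 10.3000 + 2.6000i, z*z_bar = 112.85


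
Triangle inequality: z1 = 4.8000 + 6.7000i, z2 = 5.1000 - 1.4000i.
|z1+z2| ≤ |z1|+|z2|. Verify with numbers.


|z1| = sqrt(4.8^2 + 6.7^2) = sqrt(67.93) = 8.2420
|z2| = sqrt(5.1^2 + (-1.4)^2) = sqrt(27.97) = 5.2887
z1+z2 = 9.9000 + 5.3000i
|z1+z2| = sqrt(126.1) = 11.2294
|z1|+|z2| = 8.2420 + 5.2887 = 13.5307

|z1+z2| = 11.2294 ≤ |z1|+|z2| = 13.5307 (verified)


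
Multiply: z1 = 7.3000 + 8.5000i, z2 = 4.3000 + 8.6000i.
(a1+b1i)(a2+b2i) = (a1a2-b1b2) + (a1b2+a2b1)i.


Real = 7.3*4.3 - 8.5*8.6 = 31.39 - 73.1 = -41.71
Imag = 7.3*8.6 + 4.3*8.5 = 62.78 + 36.55 = 99.33

-41.7100 + 99.3300i


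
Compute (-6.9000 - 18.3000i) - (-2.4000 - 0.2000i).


Real: -6.9 + 2.4 = -4.5
Imag: -18.3 + 0.2 = -18.1

-4.5000 - 18.1000i


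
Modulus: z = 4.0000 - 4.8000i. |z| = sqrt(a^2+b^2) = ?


|z| = sqrt(4^2 + (-4.8)^2) = sqrt(16 + 23.04) = sqrt(39.04) = 6.2482

|z| = 6.2482


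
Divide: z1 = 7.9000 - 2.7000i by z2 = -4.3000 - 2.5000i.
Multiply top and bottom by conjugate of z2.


Conjugate of z2 = -4.3000 + 2.5000i
Numerator: (7.9000 - 2.7000i)(-4.3000 + 2.5000i) = -27.2200 + 31.3600i
Denominator: (-4.3)^2 + (-2.5)^2 = 24.74
Result = (-27.2200 + 31.3600i)/24.74

-1.1002 + 1.2676i


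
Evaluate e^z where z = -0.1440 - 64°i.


e^-0.1440 = 0.8659
cos(-64°) = 0.4384
sin(-64°) = -0.8988
Real = 0.8659*0.4384 = 0.3796
Imag = 0.8659*(-0.8988) = -0.7783

0.3796 - 0.7783i


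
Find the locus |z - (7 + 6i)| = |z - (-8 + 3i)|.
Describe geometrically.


Equal distances means the locus is the perpendicular bisector of z1 and z2.
Midpoint = ((7+(-8))/2, (6+3)/2) = (-0.5000, 4.5000)

Perpendicular bisector through (-0.5000, 4.5000)


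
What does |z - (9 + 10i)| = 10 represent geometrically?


|z - z0| = r is a circle with center z0 and radius r.
Center = (9, 10), radius = 10

Circle with center (9, 10) and radius 10


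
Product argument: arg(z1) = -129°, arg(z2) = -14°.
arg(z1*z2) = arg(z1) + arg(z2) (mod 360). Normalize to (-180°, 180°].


arg(z1*z2) = -129° - 14° = -143°
Normalized to (-180°, 180°]: -143°

-143°


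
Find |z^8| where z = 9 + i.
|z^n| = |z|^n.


|z| = sqrt(81+1) = sqrt(82) = 9.0554
|z^8| = |z|^8 = (sqrt(82))^8 = 82^4 = 45212176

|z^8| = 45212176


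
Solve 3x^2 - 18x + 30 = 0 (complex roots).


disc = (-18)^2 - 4*3*30 = 324 - 360 = -36
sqrt(|disc|) = sqrt(36) = 6.0000
Real part = 18/(2*3) = 3.0000
Imag part = 6.0000/(2*3) = 1.0000

3.0000 ± 1.0000i


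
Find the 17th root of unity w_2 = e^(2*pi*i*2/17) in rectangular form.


Angle = 360*2/17 = 42.3529°
a = cos(42.3529°) = 0.7390
b = sin(42.3529°) = 0.6737

0.7390 + 0.6737i


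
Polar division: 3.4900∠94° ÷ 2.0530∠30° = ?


r = 3.4900 / 2.0530 = 1.7000
theta = 94° - 30° = 64° = 64° (mod 360)

1.7000 cis(64°)


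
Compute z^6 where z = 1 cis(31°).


r^6 = 1^6 = 1
n*theta = 6*31° = 186° = 186° (mod 360)
a = 1*cos(186°) = -0.9945
b = 1*sin(186°) = -0.1045

1 cis(186°) = -0.9945 - 0.1045i


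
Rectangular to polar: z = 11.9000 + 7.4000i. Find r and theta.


r = sqrt(141.61+54.76) = sqrt(196.37) = 14.0132
theta = atan2(7.4, 11.9) = 31.8754 degrees

r = 14.0132, theta = 31.8754 degrees


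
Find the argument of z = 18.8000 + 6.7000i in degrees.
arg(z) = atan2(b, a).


Re = 18.8, Im = 6.7
arg = atan2(6.7, 18.8) = 19.6152 degrees

arg(z) = 19.6152 degrees


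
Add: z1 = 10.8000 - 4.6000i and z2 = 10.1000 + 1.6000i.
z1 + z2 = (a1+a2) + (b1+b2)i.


Real: 10.8 + 10.1 = 20.9
Imag: -4.6 + 1.6 = -3

20.9000 - 3.0000i


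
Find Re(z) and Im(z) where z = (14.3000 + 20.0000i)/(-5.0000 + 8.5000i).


Multiply by conjugate: (14.3000 + 20.0000i)(-5.0000 - 8.5000i) / ((-5)^2 + 8.5^2)
Numerator real = 14.3*(-5) + 20*8.5 = 98.5
Numerator imag = 20*(-5) - 14.3*8.5 = -221.55
Denominator = 97.25
Re(z) = 98.5/97.25 = 1.0129
Im(z) = -221.55/97.25 = -2.2781

Re(z) = 1.0129, Im(z) = -2.2781


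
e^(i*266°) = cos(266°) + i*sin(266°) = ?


cos(266°) = -0.0698
sin(266°) = -0.9976

e^(i*266°) = -0.0698 - 0.9976i


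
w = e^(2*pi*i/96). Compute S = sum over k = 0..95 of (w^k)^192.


The roots are w_k = w^k with w = e^(2*pi*i/96), and (w^k)^192 = (w^192)^k.
So S = 1 + u + u^2 + ... + u^(95) with u = w^192.
192 = 2*96 + 0, so 192 is a multiple of 96 and u = (w^96)^2 = 1.
Every one of the 96 terms equals 1: S = 96

S = 96


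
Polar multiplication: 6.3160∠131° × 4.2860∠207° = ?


r = 6.3160 * 4.2860 = 27.0704
theta = 131° + 207° = 338° = 338° (mod 360)

27.0704 cis(338°)


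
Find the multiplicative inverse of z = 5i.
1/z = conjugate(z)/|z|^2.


|z|^2 = 0+25 = 25
1/z = (0 - 5i)/25

1/z = 0 - 0.2000i


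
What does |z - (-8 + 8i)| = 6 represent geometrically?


|z - z0| = r is a circle with center z0 and radius r.
Center = (-8, 8), radius = 6

Circle with center (-8, 8) and radius 6


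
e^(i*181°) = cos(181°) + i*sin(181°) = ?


cos(181°) = -0.9998
sin(181°) = -0.0175

e^(i*181°) = -0.9998 - 0.0175i


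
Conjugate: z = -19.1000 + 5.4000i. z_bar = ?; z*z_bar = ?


z_bar = -19.1000 - 5.4000i
z*z_bar = (-19.1)^2 + 5.4^2 = 364.81 + 29.16 = 393.97

z_bar = -19.1000 - 5.4000i, z*z_bar = 393.97


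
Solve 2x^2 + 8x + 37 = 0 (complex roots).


disc = 8^2 - 4*2*37 = 64 - 296 = -232
sqrt(|disc|) = sqrt(232) = 15.2315
Real part = -8/(2*2) = -2.0000
Imag part = 15.2315/(2*2) = 3.8079

-2.0000 ± 3.8079i


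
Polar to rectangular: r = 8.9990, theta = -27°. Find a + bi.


a = 8.9990*cos(-27°) = 8.9990*0.89101 = 8.0182
b = 8.9990*sin(-27°) = 8.9990*(-0.454) = -4.0855

8.0182 - 4.0855i


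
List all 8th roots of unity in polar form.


The 8th roots of unity are cis(360k/8°) for k=0..7
Angle step = 360/8 = 45°
Primitive root: cis(45°)
Primitive root = 0.7071 + 0.7071i

8 roots at angles: 0°, 45°, 90°, 135°, 180°, 225°, 270°, 315°


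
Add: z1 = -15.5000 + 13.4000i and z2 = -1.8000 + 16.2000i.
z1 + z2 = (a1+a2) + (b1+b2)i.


Real: -15.5 - 1.8 = -17.3
Imag: 13.4 + 16.2 = 29.6

-17.3000 + 29.6000i


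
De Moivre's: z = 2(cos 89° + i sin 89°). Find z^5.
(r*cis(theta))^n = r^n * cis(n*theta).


r^5 = 2^5 = 32
n*theta = 5*89° = 445° = 85° (mod 360)
a = 32*cos(85°) = 2.7890
b = 32*sin(85°) = 31.8782

32 cis(85°) = 2.7890 + 31.8782i


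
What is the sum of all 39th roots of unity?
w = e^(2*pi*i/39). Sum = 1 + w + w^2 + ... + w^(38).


The sum of all 39th roots of unity is 0.
Geometric series: (1 - w^39)/(1 - w) = (1-1)/(1-w) = 0 since w^39 = 1, w ≠ 1.
Alternatively: coefficient of z^38 in z^39 - 1 is 0.

0


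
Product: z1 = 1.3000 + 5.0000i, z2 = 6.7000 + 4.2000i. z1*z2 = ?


Real = 1.3*6.7 - 5*4.2 = 8.71 - 21 = -12.29
Imag = 1.3*4.2 + 6.7*5 = 5.46 + 33.5 = 38.96

-12.2900 + 38.9600i


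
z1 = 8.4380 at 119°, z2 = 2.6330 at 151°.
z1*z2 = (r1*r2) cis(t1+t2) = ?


r = 8.4380 * 2.6330 = 22.2173
theta = 119° + 151° = 270° = 270° (mod 360)

22.2173 cis(270°)


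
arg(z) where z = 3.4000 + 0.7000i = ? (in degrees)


Re = 3.4, Im = 0.7
arg = atan2(0.7, 3.4) = 11.6336 degrees

arg(z) = 11.6336 degrees


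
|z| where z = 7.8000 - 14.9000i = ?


|z| = sqrt(7.8^2 + (-14.9)^2) = sqrt(60.84 + 222.01) = sqrt(282.85) = 16.8181

|z| = 16.8181


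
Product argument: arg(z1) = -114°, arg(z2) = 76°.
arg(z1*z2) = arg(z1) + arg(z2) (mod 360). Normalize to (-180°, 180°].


arg(z1*z2) = -114° + 76° = -38°
Normalized to (-180°, 180°]: -38°

-38°


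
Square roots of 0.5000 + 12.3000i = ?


|z| = sqrt(0.25+151.29) = 12.3102
sqrt((|z|+a)/2) = sqrt((12.3102+0.5)/2) = sqrt(6.4051) = 2.5308
sqrt((|z|-a)/2) = sqrt((12.3102-0.5)/2) = sqrt(5.9051) = 2.4300

±(2.5308 + 2.4300i) i.e. 2.5308 + 2.4300i and -2.5308 - 2.4300i


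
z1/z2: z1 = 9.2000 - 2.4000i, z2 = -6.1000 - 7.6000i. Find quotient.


Conjugate of z2 = -6.1000 + 7.6000i
Numerator: (9.2000 - 2.4000i)(-6.1000 + 7.6000i) = -37.8800 + 84.5600i
Denominator: (-6.1)^2 + (-7.6)^2 = 94.97
Result = (-37.8800 + 84.5600i)/94.97

-0.3989 + 0.8904i


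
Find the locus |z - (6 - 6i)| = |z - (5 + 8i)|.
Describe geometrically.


Equal distances means the locus is the perpendicular bisector of z1 and z2.
Midpoint = ((6+5)/2, (-6+8)/2) = (5.5000, 1.0000)

Perpendicular bisector through (5.5000, 1.0000)


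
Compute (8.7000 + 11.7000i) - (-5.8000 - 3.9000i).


Real: 8.7 + 5.8 = 14.5
Imag: 11.7 + 3.9 = 15.6

14.5000 + 15.6000i


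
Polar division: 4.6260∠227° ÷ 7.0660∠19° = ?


r = 4.6260 / 7.0660 = 0.6547
theta = 227° - 19° = 208° = 208° (mod 360)

0.6547 cis(208°)


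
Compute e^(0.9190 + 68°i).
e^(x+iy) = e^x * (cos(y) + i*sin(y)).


e^0.9190 = 2.50678
cos(68°) = 0.37461
sin(68°) = 0.92718
Real = 2.50678*0.37461 = 0.9391
Imag = 2.50678*0.92718 = 2.3242

0.9391 + 2.3242i


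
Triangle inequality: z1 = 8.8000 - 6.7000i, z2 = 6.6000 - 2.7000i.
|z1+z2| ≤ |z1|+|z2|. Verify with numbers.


|z1| = sqrt(8.8^2 + (-6.7)^2) = sqrt(122.33) = 11.0603
|z2| = sqrt(6.6^2 + (-2.7)^2) = sqrt(50.85) = 7.1309
z1+z2 = 15.4000 - 9.4000i
|z1+z2| = sqrt(325.52) = 18.0422
|z1|+|z2| = 11.0603 + 7.1309 = 18.1912

|z1+z2| = 18.0422 ≤ |z1|+|z2| = 18.1912 (verified)


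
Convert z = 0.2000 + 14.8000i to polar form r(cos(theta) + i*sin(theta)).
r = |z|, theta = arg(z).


r = sqrt(0.04+219.04) = sqrt(219.08) = 14.8014
theta = atan2(14.8, 0.2) = 89.2258 degrees

r = 14.8014, theta = 89.2258 degrees


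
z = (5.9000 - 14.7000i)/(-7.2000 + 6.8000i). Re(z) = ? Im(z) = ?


Multiply by conjugate: (5.9000 - 14.7000i)(-7.2000 - 6.8000i) / ((-7.2)^2 + 6.8^2)
Numerator real = 5.9*(-7.2) - (14.7)*6.8 = -142.44
Numerator imag = -14.7*(-7.2) - 5.9*6.8 = 65.72
Denominator = 98.08
Re(z) = -142.44/98.08 = -1.4523
Im(z) = 65.72/98.08 = 0.6701

Re(z) = -1.4523, Im(z) = 0.6701


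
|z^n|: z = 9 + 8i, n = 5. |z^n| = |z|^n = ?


|z| = sqrt(81+64) = sqrt(145) = 12.0416
|z^5| = |z|^5 = (sqrt(145))^5 = 145^2 * sqrt(145) = 21025*sqrt(145)

|z^5| = 21025*sqrt(145) ≈ 253174.5260


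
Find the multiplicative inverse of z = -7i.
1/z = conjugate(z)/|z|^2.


|z|^2 = 0+49 = 49
1/z = (0 + 7i)/49

1/z = 0 + 0.1429i


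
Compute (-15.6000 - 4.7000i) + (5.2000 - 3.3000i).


Real: -15.6 + 5.2 = -10.4
Imag: -4.7 - 3.3 = -8

-10.4000 - 8.0000i


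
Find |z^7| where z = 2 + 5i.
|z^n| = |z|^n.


|z| = sqrt(4+25) = sqrt(29) = 5.3852
|z^7| = |z|^7 = (sqrt(29))^7 = 29^3 * sqrt(29) = 24389*sqrt(29)

|z^7| = 24389*sqrt(29) ≈ 131338.7845


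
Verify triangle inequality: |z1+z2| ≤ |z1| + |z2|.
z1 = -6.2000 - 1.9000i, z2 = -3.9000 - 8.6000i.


|z1| = sqrt((-6.2)^2 + (-1.9)^2) = sqrt(42.05) = 6.4846
|z2| = sqrt((-3.9)^2 + (-8.6)^2) = sqrt(89.17) = 9.4430
z1+z2 = -10.1000 - 10.5000i
|z1+z2| = sqrt(212.26) = 14.5691
|z1|+|z2| = 6.4846 + 9.4430 = 15.9276

|z1+z2| = 14.5691 ≤ |z1|+|z2| = 15.9276 (verified)


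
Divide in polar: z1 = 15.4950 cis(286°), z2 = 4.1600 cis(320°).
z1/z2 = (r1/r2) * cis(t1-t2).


r = 15.4950 / 4.1600 = 3.7248
theta = 286° - 320° = -34° = 326° (mod 360)

3.7248 cis(326°)


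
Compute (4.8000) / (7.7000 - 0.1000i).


Conjugate of z2 = 7.7000 + 0.1000i
Numerator: (4.8000)(7.7000 + 0.1000i) = 36.9600 + 0.4800i
Denominator: 7.7^2 + (-0.1)^2 = 59.3
Result = (36.9600 + 0.4800i)/59.3

0.6233 + 0.0081i


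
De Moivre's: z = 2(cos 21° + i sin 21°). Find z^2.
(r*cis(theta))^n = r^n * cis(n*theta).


r^2 = 2^2 = 4
n*theta = 2*21° = 42° = 42° (mod 360)
a = 4*cos(42°) = 2.9726
b = 4*sin(42°) = 2.6765

4 cis(42°) = 2.9726 + 2.6765i


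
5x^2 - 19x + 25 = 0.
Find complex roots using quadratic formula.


disc = (-19)^2 - 4*5*25 = 361 - 500 = -139
sqrt(|disc|) = sqrt(139) = 11.7898
Real part = 19/(2*5) = 1.9000
Imag part = 11.7898/(2*5) = 1.1790

1.9000 ± 1.1790i


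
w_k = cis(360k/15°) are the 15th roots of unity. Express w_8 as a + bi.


Angle = 360*8/15 = 192°
a = cos(192°) = -0.9781
b = sin(192°) = -0.2079

-0.9781 - 0.2079i


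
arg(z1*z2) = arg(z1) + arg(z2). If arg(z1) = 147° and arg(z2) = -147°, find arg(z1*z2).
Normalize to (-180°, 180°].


arg(z1*z2) = 147° - 147° = 0°
Normalized to (-180°, 180°]: 0°

0°


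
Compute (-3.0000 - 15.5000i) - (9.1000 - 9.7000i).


Real: -3 - 9.1 = -12.1
Imag: -15.5 + 9.7 = -5.8

-12.1000 - 5.8000i


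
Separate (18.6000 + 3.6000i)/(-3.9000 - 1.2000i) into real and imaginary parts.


Multiply by conjugate: (18.6000 + 3.6000i)(-3.9000 + 1.2000i) / ((-3.9)^2 + (-1.2)^2)
Numerator real = 18.6*(-3.9) + 3.6*(-1.2) = -76.86
Numerator imag = 3.6*(-3.9) - 18.6*(-1.2) = 8.28
Denominator = 16.65
Re(z) = -76.86/16.65 = -4.6162
Im(z) = 8.28/16.65 = 0.4973

Re(z) = -4.6162, Im(z) = 0.4973


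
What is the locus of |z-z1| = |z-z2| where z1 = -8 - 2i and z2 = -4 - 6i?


Equal distances means the locus is the perpendicular bisector of z1 and z2.
Midpoint = ((-8+(-4))/2, (-2+(-6))/2) = (-6.0000, -4.0000)

Perpendicular bisector through (-6.0000, -4.0000)


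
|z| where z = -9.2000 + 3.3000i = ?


|z| = sqrt((-9.2)^2 + 3.3^2) = sqrt(84.64 + 10.89) = sqrt(95.53) = 9.7739

|z| = 9.7739


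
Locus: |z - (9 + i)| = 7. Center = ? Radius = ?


|z - z0| = r is a circle with center z0 and radius r.
Center = (9, 1), radius = 7

Circle with center (9, 1) and radius 7


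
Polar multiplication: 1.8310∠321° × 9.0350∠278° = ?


r = 1.8310 * 9.0350 = 16.5431
theta = 321° + 278° = 599° = 239° (mod 360)

16.5431 cis(239°)


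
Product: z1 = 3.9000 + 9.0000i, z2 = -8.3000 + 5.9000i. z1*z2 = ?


Real = 3.9*(-8.3) - 9*5.9 = -32.37 - 53.1 = -85.47
Imag = 3.9*5.9 - (8.3)*9 = 23.01 - (74.7) = -51.69

-85.4700 - 51.6900i


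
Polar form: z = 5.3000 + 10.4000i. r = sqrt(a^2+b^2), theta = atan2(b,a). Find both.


r = sqrt(28.09+108.16) = sqrt(136.25) = 11.6726
theta = atan2(10.4, 5.3) = 62.9959 degrees

r = 11.6726, theta = 62.9959 degrees


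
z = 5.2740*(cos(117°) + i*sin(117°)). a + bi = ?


a = 5.2740*cos(117°) = 5.2740*(-0.45399) = -2.3943
b = 5.2740*sin(117°) = 5.2740*0.89101 = 4.6992

-2.3943 + 4.6992i


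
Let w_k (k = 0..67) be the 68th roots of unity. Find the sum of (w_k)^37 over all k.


The roots are w_k = w^k with w = e^(2*pi*i/68), and (w^k)^37 = (w^37)^k.
So S = 1 + u + u^2 + ... + u^(67) with u = w^37.
37 = 0*68 + 37, so 37 is not a multiple of 68: u = w^37 ≠ 1 (w is a primitive 68th root), while u^68 = (w^68)^37 = 1.
Geometric series: S = (1 - u^68)/(1 - u) = (1 - 1)/(1 - u) = 0

S = 0


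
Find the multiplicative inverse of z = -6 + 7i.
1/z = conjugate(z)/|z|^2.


|z|^2 = 36+49 = 85
1/z = (-6 - 7i)/85

1/z = -0.0706 - 0.0824i


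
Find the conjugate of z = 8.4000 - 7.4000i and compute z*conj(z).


z_bar = 8.4000 + 7.4000i
z*z_bar = 8.4^2 + (-7.4)^2 = 70.56 + 54.76 = 125.32

z_bar = 8.4000 + 7.4000i, z*z_bar = 125.32


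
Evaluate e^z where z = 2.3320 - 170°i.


e^2.3320 = 10.2985
cos(-170°) = -0.98481
sin(-170°) = -0.17365
Real = 10.2985*(-0.98481) = -10.1421
Imag = 10.2985*(-0.17365) = -1.7883

-10.1421 - 1.7883i


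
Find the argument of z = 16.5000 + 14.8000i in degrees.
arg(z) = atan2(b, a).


Re = 16.5, Im = 14.8
arg = atan2(14.8, 16.5) = 41.8911 degrees

arg(z) = 41.8911 degrees


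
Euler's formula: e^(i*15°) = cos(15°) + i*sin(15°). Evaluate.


cos(15°) = 0.9659
sin(15°) = 0.2588

e^(i*15°) = 0.9659 + 0.2588i


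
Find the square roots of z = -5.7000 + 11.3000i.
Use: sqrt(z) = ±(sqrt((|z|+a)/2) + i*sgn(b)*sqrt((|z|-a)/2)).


|z| = sqrt(32.49+127.69) = 12.6562
sqrt((|z|+a)/2) = sqrt((12.6562+(-5.7))/2) = sqrt(3.4781) = 1.8650
sqrt((|z|-a)/2) = sqrt((12.6562-(-5.7))/2) = sqrt(9.1781) = 3.0295

±(1.8650 + 3.0295i) i.e. 1.8650 + 3.0295i and -1.8650 - 3.0295i


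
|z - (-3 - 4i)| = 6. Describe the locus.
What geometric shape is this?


|z - z0| = r is a circle with center z0 and radius r.
Center = (-3, -4), radius = 6

Circle with center (-3, -4) and radius 6


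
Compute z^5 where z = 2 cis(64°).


r^5 = 2^5 = 32
n*theta = 5*64° = 320° = 320° (mod 360)
a = 32*cos(320°) = 24.5134
b = 32*sin(320°) = -20.5692

32 cis(320°) = 24.5134 - 20.5692i


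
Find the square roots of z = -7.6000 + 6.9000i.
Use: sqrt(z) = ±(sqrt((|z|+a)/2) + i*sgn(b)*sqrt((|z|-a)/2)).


|z| = sqrt(57.76+47.61) = 10.2650
sqrt((|z|+a)/2) = sqrt((10.2650+(-7.6))/2) = sqrt(1.3325) = 1.1543
sqrt((|z|-a)/2) = sqrt((10.2650-(-7.6))/2) = sqrt(8.9325) = 2.9887

±(1.1543 + 2.9887i) i.e. 1.1543 + 2.9887i and -1.1543 - 2.9887i


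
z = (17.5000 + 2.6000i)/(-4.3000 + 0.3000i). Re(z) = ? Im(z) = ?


Multiply by conjugate: (17.5000 + 2.6000i)(-4.3000 - 0.3000i) / ((-4.3)^2 + 0.3^2)
Numerator real = 17.5*(-4.3) + 2.6*0.3 = -74.47
Numerator imag = 2.6*(-4.3) - 17.5*0.3 = -16.43
Denominator = 18.58
Re(z) = -74.47/18.58 = -4.0081
Im(z) = -16.43/18.58 = -0.8843

Re(z) = -4.0081, Im(z) = -0.8843


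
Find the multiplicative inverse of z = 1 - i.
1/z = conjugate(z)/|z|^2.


|z|^2 = 1+1 = 2
1/z = (1 + 1i)/2

1/z = 0.5000 + 0.5000i


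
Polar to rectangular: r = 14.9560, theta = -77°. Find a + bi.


a = 14.9560*cos(-77°) = 14.9560*0.22495 = 3.3644
b = 14.9560*sin(-77°) = 14.9560*(-0.97437) = -14.5727

3.3644 - 14.5727i


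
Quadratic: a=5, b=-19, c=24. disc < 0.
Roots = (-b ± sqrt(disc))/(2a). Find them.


disc = (-19)^2 - 4*5*24 = 361 - 480 = -119
sqrt(|disc|) = sqrt(119) = 10.9087
Real part = 19/(2*5) = 1.9000
Imag part = 10.9087/(2*5) = 1.0909

1.9000 ± 1.0909i


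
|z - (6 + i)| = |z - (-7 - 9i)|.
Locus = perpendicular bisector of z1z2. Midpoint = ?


Equal distances means the locus is the perpendicular bisector of z1 and z2.
Midpoint = ((6+(-7))/2, (1+(-9))/2) = (-0.5000, -4.0000)

Perpendicular bisector through (-0.5000, -4.0000)


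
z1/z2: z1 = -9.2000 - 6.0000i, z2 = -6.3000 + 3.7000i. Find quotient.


Conjugate of z2 = -6.3000 - 3.7000i
Numerator: (-9.2000 - 6.0000i)(-6.3000 - 3.7000i) = 35.7600 + 71.8400i
Denominator: (-6.3)^2 + 3.7^2 = 53.38
Result = (35.7600 + 71.8400i)/53.38

0.6699 + 1.3458i


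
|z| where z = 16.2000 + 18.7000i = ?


|z| = sqrt(16.2^2 + 18.7^2) = sqrt(262.44 + 349.69) = sqrt(612.13) = 24.7413

|z| = 24.7413


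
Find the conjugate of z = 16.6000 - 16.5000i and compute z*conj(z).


z_bar = 16.6000 + 16.5000i
z*z_bar = 16.6^2 + (-16.5)^2 = 275.56 + 272.25 = 547.81

z_bar = 16.6000 + 16.5000i, z*z_bar = 547.81


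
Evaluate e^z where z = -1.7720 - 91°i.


e^-1.7720 = 0.1700
cos(-91°) = -0.0175
sin(-91°) = -0.9998
Real = 0.1700*(-0.0175) = -0.0030
Imag = 0.1700*(-0.9998) = -0.1700

-0.0030 - 0.1700i


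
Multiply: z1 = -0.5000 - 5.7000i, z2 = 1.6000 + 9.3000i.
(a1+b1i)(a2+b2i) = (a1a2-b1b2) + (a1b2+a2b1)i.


Real = -0.5*1.6 - (-5.7)*9.3 = -0.8 - (-53.01) = 52.21
Imag = -0.5*9.3 + 1.6*(-5.7) = -4.65 - (9.12) = -13.77

52.2100 - 13.7700i


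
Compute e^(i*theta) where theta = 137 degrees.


cos(137°) = -0.7314
sin(137°) = 0.6820

e^(i*137°) = -0.7314 + 0.6820i


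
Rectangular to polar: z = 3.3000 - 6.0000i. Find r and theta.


r = sqrt(10.89+36) = sqrt(46.89) = 6.8476
theta = atan2(-6, 3.3) = -61.1892 degrees

r = 6.8476, theta = -61.1892 degrees


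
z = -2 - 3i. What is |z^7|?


|z| = sqrt(4+9) = sqrt(13) = 3.6056
|z^7| = |z|^7 = (sqrt(13))^7 = 13^3 * sqrt(13) = 2197*sqrt(13)

|z^7| = 2197*sqrt(13) ≈ 7921.3962


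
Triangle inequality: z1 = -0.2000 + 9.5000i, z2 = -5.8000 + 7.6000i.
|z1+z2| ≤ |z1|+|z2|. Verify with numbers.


|z1| = sqrt((-0.2)^2 + 9.5^2) = sqrt(90.29) = 9.5021
|z2| = sqrt((-5.8)^2 + 7.6^2) = sqrt(91.4) = 9.5603
z1+z2 = -6.0000 + 17.1000i
|z1+z2| = sqrt(328.41) = 18.1221
|z1|+|z2| = 9.5021 + 9.5603 = 19.0624

|z1+z2| = 18.1221 ≤ |z1|+|z2| = 19.0624 (verified)


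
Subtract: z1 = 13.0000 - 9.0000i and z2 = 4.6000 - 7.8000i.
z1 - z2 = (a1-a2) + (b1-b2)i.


Real: 13 - 4.6 = 8.4
Imag: -9 + 7.8 = -1.2

8.4000 - 1.2000i


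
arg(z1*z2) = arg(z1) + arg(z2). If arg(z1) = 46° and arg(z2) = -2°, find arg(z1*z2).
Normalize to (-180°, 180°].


arg(z1*z2) = 46° - 2° = 44°
Normalized to (-180°, 180°]: 44°

44°


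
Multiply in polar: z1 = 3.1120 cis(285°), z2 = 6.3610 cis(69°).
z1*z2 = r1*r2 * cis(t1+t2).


r = 3.1120 * 6.3610 = 19.7954
theta = 285° + 69° = 354° = 354° (mod 360)

19.7954 cis(354°)


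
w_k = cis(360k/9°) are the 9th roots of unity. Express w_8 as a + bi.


Angle = 360*8/9 = 320°
a = cos(320°) = 0.7660
b = sin(320°) = -0.6428

0.7660 - 0.6428i


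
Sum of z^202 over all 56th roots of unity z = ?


The roots are w_k = w^k with w = e^(2*pi*i/56), and (w^k)^202 = (w^202)^k.
So S = 1 + u + u^2 + ... + u^(55) with u = w^202.
202 = 3*56 + 34, so 202 is not a multiple of 56: u = (w^56)^3 * w^34 = w^34 ≠ 1 (w is a primitive 56th root), while u^56 = (w^56)^202 = 1.
Geometric series: S = (1 - u^56)/(1 - u) = (1 - 1)/(1 - u) = 0

S = 0


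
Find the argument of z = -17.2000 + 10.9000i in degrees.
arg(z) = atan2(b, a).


Re = -17.2, Im = 10.9
arg = atan2(10.9, -17.2) = 147.6367 degrees

arg(z) = 147.6367 degrees


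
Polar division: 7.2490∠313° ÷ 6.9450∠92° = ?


r = 7.2490 / 6.9450 = 1.0438
theta = 313° - 92° = 221° = 221° (mod 360)

1.0438 cis(221°)


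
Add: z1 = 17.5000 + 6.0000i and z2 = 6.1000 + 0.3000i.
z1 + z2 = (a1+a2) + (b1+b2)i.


Real: 17.5 + 6.1 = 23.6
Imag: 6 + 0.3 = 6.3

23.6000 + 6.3000i


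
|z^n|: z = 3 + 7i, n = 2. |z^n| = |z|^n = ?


|z| = sqrt(9+49) = sqrt(58) = 7.6158
|z^2| = |z|^2 = (sqrt(58))^2 = 58

|z^2| = 58


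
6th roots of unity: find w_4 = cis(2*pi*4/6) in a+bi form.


Angle = 360*4/6 = 240°
a = cos(240°) = -0.5000
b = sin(240°) = -0.8660

-0.5000 - 0.8660i


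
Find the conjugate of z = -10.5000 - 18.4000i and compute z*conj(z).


z_bar = -10.5000 + 18.4000i
z*z_bar = (-10.5)^2 + (-18.4)^2 = 110.25 + 338.56 = 448.81

z_bar = -10.5000 + 18.4000i, z*z_bar = 448.81


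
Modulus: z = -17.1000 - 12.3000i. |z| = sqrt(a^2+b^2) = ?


|z| = sqrt((-17.1)^2 + (-12.3)^2) = sqrt(292.41 + 151.29) = sqrt(443.7) = 21.0642

|z| = 21.0642


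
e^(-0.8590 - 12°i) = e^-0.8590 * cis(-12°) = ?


e^-0.8590 = 0.4236
cos(-12°) = 0.9781
sin(-12°) = -0.2079
Real = 0.4236*0.9781 = 0.4143
Imag = 0.4236*(-0.2079) = -0.0881

0.4143 - 0.0881i


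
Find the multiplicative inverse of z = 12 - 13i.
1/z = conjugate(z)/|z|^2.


|z|^2 = 144+169 = 313
1/z = (12 + 13i)/313

1/z = 0.0383 + 0.0415i


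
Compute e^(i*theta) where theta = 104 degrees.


cos(104°) = -0.2419
sin(104°) = 0.9703

e^(i*104°) = -0.2419 + 0.9703i


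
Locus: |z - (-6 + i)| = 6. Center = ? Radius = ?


|z - z0| = r is a circle with center z0 and radius r.
Center = (-6, 1), radius = 6

Circle with center (-6, 1) and radius 6


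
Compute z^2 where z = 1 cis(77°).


r^2 = 1^2 = 1
n*theta = 2*77° = 154° = 154° (mod 360)
a = 1*cos(154°) = -0.8988
b = 1*sin(154°) = 0.4384

1 cis(154°) = -0.8988 + 0.4384i


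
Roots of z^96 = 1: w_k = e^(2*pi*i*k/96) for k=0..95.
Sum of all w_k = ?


The sum of all 96th roots of unity is 0.
Geometric series: (1 - w^96)/(1 - w) = (1-1)/(1-w) = 0 since w^96 = 1, w ≠ 1.
Alternatively: coefficient of z^95 in z^96 - 1 is 0.

0


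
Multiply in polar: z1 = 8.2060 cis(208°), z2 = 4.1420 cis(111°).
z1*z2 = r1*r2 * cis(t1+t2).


r = 8.2060 * 4.1420 = 33.9893
theta = 208° + 111° = 319° = 319° (mod 360)

33.9893 cis(319°)


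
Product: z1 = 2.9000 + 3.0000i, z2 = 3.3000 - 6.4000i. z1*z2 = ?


Real = 2.9*3.3 - 3*(-6.4) = 9.57 - (-19.2) = 28.77
Imag = 2.9*(-6.4) + 3.3*3 = -18.56 + 9.9 = -8.66

28.7700 - 8.6600i


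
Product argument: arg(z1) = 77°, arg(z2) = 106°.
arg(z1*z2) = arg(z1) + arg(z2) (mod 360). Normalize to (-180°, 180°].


arg(z1*z2) = 77° + 106° = 183°
Normalized to (-180°, 180°]: -177°

-177°


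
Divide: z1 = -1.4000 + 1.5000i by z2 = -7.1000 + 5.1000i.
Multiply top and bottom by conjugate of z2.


Conjugate of z2 = -7.1000 - 5.1000i
Numerator: (-1.4000 + 1.5000i)(-7.1000 - 5.1000i) = 17.5900 - 3.5100i
Denominator: (-7.1)^2 + 5.1^2 = 76.42
Result = (17.5900 - 3.5100i)/76.42

0.2302 - 0.0459i


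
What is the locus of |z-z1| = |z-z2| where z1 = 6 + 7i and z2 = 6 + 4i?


Equal distances means the locus is the perpendicular bisector of z1 and z2.
Midpoint = ((6+6)/2, (7+4)/2) = (6.0000, 5.5000)

Perpendicular bisector through (6.0000, 5.5000)


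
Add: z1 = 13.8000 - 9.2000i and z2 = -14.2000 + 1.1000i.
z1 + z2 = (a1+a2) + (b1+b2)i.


Real: 13.8 - 14.2 = -0.4
Imag: -9.2 + 1.1 = -8.1

-0.4000 - 8.1000i


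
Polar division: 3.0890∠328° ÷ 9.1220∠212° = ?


r = 3.0890 / 9.1220 = 0.3386
theta = 328° - 212° = 116° = 116° (mod 360)

0.3386 cis(116°)


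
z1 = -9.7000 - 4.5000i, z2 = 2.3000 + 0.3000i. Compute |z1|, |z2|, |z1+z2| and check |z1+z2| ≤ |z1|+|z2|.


|z1| = sqrt((-9.7)^2 + (-4.5)^2) = sqrt(114.34) = 10.6930
|z2| = sqrt(2.3^2 + 0.3^2) = sqrt(5.38) = 2.3195
z1+z2 = -7.4000 - 4.2000i
|z1+z2| = sqrt(72.4) = 8.5088
|z1|+|z2| = 10.6930 + 2.3195 = 13.0125

|z1+z2| = 8.5088 ≤ |z1|+|z2| = 13.0125 (verified)


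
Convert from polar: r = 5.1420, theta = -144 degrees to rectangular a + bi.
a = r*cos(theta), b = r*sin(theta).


a = 5.1420*cos(-144°) = 5.1420*(-0.80902) = -4.1600
b = 5.1420*sin(-144°) = 5.1420*(-0.58779) = -3.0224

-4.1600 - 3.0224i


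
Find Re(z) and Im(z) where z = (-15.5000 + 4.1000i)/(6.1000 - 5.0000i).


Multiply by conjugate: (-15.5000 + 4.1000i)(6.1000 + 5.0000i) / (6.1^2 + (-5)^2)
Numerator real = -15.5*6.1 + 4.1*(-5) = -115.05
Numerator imag = 4.1*6.1 - (-15.5)*(-5) = -52.49
Denominator = 62.21
Re(z) = -115.05/62.21 = -1.8494
Im(z) = -52.49/62.21 = -0.8438

Re(z) = -1.8494, Im(z) = -0.8438


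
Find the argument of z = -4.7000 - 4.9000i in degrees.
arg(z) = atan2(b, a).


Re = -4.7, Im = -4.9
arg = atan2(-4.9, -4.7) = -133.8065 degrees

arg(z) = -133.8065 degrees


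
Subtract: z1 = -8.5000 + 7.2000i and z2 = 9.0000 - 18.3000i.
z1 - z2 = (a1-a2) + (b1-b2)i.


Real: -8.5 - 9 = -17.5
Imag: 7.2 + 18.3 = 25.5

-17.5000 + 25.5000i


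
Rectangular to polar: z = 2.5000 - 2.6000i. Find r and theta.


r = sqrt(6.25+6.76) = sqrt(13.01) = 3.6069
theta = atan2(-2.6, 2.5) = -46.1233 degrees

r = 3.6069, theta = -46.1233 degrees


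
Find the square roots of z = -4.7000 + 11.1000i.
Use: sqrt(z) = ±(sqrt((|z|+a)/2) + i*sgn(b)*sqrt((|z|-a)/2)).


|z| = sqrt(22.09+123.21) = 12.0540
sqrt((|z|+a)/2) = sqrt((12.0540+(-4.7))/2) = sqrt(3.6770) = 1.9176
sqrt((|z|-a)/2) = sqrt((12.0540-(-4.7))/2) = sqrt(8.3770) = 2.8943

±(1.9176 + 2.8943i) i.e. 1.9176 + 2.8943i and -1.9176 - 2.8943i


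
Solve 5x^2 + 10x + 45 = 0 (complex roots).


disc = 10^2 - 4*5*45 = 100 - 900 = -800
sqrt(|disc|) = sqrt(800) = 28.2843
Real part = -10/(2*5) = -1.0000
Imag part = 28.2843/(2*5) = 2.8284

-1.0000 ± 2.8284i


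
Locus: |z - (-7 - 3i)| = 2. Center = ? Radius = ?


|z - z0| = r is a circle with center z0 and radius r.
Center = (-7, -3), radius = 2

Circle with center (-7, -3) and radius 2


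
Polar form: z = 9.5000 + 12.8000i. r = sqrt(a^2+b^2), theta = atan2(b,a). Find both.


r = sqrt(90.25+163.84) = sqrt(254.09) = 15.9402
theta = atan2(12.8, 9.5) = 53.4177 degrees

r = 15.9402, theta = 53.4177 degrees


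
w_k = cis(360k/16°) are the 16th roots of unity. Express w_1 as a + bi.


Angle = 360*1/16 = 22.5°
a = cos(22.5°) = 0.9239
b = sin(22.5°) = 0.3827

0.9239 + 0.3827i


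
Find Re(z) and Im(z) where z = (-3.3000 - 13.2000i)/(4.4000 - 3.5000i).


Multiply by conjugate: (-3.3000 - 13.2000i)(4.4000 + 3.5000i) / (4.4^2 + (-3.5)^2)
Numerator real = -3.3*4.4 - (13.2)*(-3.5) = 31.68
Numerator imag = -13.2*4.4 - (-3.3)*(-3.5) = -69.63
Denominator = 31.61
Re(z) = 31.68/31.61 = 1.0022
Im(z) = -69.63/31.61 = -2.2028

Re(z) = 1.0022, Im(z) = -2.2028


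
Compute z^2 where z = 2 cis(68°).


r^2 = 2^2 = 4
n*theta = 2*68° = 136° = 136° (mod 360)
a = 4*cos(136°) = -2.8774
b = 4*sin(136°) = 2.7786

4 cis(136°) = -2.8774 + 2.7786i


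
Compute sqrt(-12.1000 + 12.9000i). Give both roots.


|z| = sqrt(146.41+166.41) = 17.6867
sqrt((|z|+a)/2) = sqrt((17.6867+(-12.1))/2) = sqrt(2.7934) = 1.6713
sqrt((|z|-a)/2) = sqrt((17.6867-(-12.1))/2) = sqrt(14.8934) = 3.8592

±(1.6713 + 3.8592i) i.e. 1.6713 + 3.8592i and -1.6713 - 3.8592i


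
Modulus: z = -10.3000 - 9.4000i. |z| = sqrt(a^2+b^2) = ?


|z| = sqrt((-10.3)^2 + (-9.4)^2) = sqrt(106.09 + 88.36) = sqrt(194.45) = 13.9445

|z| = 13.9445


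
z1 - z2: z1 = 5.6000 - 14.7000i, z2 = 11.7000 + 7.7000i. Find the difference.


Real: 5.6 - 11.7 = -6.1
Imag: -14.7 - 7.7 = -22.4

-6.1000 - 22.4000i


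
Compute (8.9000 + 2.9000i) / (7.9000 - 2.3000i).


Conjugate of z2 = 7.9000 + 2.3000i
Numerator: (8.9000 + 2.9000i)(7.9000 + 2.3000i) = 63.6400 + 43.3800i
Denominator: 7.9^2 + (-2.3)^2 = 67.7
Result = (63.6400 + 43.3800i)/67.7

0.9400 + 0.6408i


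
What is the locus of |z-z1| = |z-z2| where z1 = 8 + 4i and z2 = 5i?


Equal distances means the locus is the perpendicular bisector of z1 and z2.
Midpoint = ((8+0)/2, (4+5)/2) = (4.0000, 4.5000)

Perpendicular bisector through (4.0000, 4.5000)


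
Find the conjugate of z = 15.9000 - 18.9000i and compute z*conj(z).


z_bar = 15.9000 + 18.9000i
z*z_bar = 15.9^2 + (-18.9)^2 = 252.81 + 357.21 = 610.02

z_bar = 15.9000 + 18.9000i, z*z_bar = 610.02


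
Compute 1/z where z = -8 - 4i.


|z|^2 = 64+16 = 80
1/z = (-8 + 4i)/80

1/z = -0.1000 + 0.0500i


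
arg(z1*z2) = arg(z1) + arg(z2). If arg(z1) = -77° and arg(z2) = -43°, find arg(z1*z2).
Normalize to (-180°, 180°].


arg(z1*z2) = -77° - 43° = -120°
Normalized to (-180°, 180°]: -120°

-120°


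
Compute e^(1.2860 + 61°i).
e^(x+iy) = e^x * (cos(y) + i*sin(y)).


e^1.2860 = 3.6183
cos(61°) = 0.4848
sin(61°) = 0.8746
Real = 3.6183*0.4848 = 1.7542
Imag = 3.6183*0.8746 = 3.1646

1.7542 + 3.1646i


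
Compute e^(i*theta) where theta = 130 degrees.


cos(130°) = -0.6428
sin(130°) = 0.7660

e^(i*130°) = -0.6428 + 0.7660i


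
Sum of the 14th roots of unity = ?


The sum of all 14th roots of unity is 0.
Geometric series: (1 - w^14)/(1 - w) = (1-1)/(1-w) = 0 since w^14 = 1, w ≠ 1.
Alternatively: coefficient of z^13 in z^14 - 1 is 0.

0


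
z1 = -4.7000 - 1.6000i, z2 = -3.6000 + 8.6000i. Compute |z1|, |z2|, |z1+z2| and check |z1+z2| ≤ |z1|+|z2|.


|z1| = sqrt((-4.7)^2 + (-1.6)^2) = sqrt(24.65) = 4.9649
|z2| = sqrt((-3.6)^2 + 8.6^2) = sqrt(86.92) = 9.3231
z1+z2 = -8.3000 + 7.0000i
|z1+z2| = sqrt(117.89) = 10.8577
|z1|+|z2| = 4.9649 + 9.3231 = 14.2880

|z1+z2| = 10.8577 ≤ |z1|+|z2| = 14.2880 (verified)


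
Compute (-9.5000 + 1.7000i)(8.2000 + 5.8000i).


Real = -9.5*8.2 - 1.7*5.8 = -77.9 - 9.86 = -87.76
Imag = -9.5*5.8 + 8.2*1.7 = -55.1 + 13.94 = -41.16

-87.7600 - 41.1600i


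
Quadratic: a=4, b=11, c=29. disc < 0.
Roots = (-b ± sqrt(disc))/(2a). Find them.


disc = 11^2 - 4*4*29 = 121 - 464 = -343
sqrt(|disc|) = sqrt(343) = 18.5203
Real part = -11/(2*4) = -1.3750
Imag part = 18.5203/(2*4) = 2.3150

-1.3750 ± 2.3150i


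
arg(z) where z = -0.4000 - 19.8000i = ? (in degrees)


Re = -0.4, Im = -19.8
arg = atan2(-19.8, -0.4) = -91.1573 degrees

arg(z) = -91.1573 degrees


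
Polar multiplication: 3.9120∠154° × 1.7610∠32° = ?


r = 3.9120 * 1.7610 = 6.8890
theta = 154° + 32° = 186° = 186° (mod 360)

6.8890 cis(186°)


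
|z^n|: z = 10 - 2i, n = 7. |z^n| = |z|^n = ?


|z| = sqrt(100+4) = sqrt(104) = 10.1980
|z^7| = |z|^7 = (sqrt(104))^7 = 104^3 * sqrt(104) = 1124864*sqrt(104)

|z^7| = 1124864*sqrt(104) ≈ 11471406.9723


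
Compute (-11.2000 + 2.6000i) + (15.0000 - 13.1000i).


Real: -11.2 + 15 = 3.8
Imag: 2.6 - 13.1 = -10.5

3.8000 - 10.5000i


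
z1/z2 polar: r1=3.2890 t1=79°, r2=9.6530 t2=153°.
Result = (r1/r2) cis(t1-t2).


r = 3.2890 / 9.6530 = 0.3407
theta = 79° - 153° = -74° = 286° (mod 360)

0.3407 cis(286°)


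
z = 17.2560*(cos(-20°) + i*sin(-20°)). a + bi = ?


a = 17.2560*cos(-20°) = 17.2560*0.93969 = 16.2153
b = 17.2560*sin(-20°) = 17.2560*(-0.34202) = -5.9019

16.2153 - 5.9019i


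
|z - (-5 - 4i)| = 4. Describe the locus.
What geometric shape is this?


|z - z0| = r is a circle with center z0 and radius r.
Center = (-5, -4), radius = 4

Circle with center (-5, -4) and radius 4


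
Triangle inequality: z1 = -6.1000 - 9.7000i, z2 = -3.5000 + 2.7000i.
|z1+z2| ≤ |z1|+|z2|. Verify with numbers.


|z1| = sqrt((-6.1)^2 + (-9.7)^2) = sqrt(131.3) = 11.4586
|z2| = sqrt((-3.5)^2 + 2.7^2) = sqrt(19.54) = 4.4204
z1+z2 = -9.6000 - 7.0000i
|z1+z2| = sqrt(141.16) = 11.8811
|z1|+|z2| = 11.4586 + 4.4204 = 15.8790

|z1+z2| = 11.8811 ≤ |z1|+|z2| = 15.8790 (verified)


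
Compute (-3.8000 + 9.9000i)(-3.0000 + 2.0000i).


Real = -3.8*(-3) - 9.9*2 = 11.4 - 19.8 = -8.4
Imag = -3.8*2 - (3)*9.9 = -7.6 - (29.7) = -37.3

-8.4000 - 37.3000i


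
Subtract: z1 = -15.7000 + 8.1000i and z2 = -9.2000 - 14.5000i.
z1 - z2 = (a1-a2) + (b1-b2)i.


Real: -15.7 + 9.2 = -6.5
Imag: 8.1 + 14.5 = 22.6

-6.5000 + 22.6000i


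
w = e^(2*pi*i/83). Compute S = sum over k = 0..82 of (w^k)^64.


The roots are w_k = w^k with w = e^(2*pi*i/83), and (w^k)^64 = (w^64)^k.
So S = 1 + u + u^2 + ... + u^(82) with u = w^64.
64 = 0*83 + 64, so 64 is not a multiple of 83: u = w^64 ≠ 1 (w is a primitive 83th root), while u^83 = (w^83)^64 = 1.
Geometric series: S = (1 - u^83)/(1 - u) = (1 - 1)/(1 - u) = 0

S = 0


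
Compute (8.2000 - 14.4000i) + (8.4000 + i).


Real: 8.2 + 8.4 = 16.6
Imag: -14.4 + 1 = -13.4

16.6000 - 13.4000i


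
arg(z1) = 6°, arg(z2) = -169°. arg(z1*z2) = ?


arg(z1*z2) = 6° - 169° = -163°
Normalized to (-180°, 180°]: -163°

-163°


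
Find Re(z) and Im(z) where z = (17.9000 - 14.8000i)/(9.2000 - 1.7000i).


Multiply by conjugate: (17.9000 - 14.8000i)(9.2000 + 1.7000i) / (9.2^2 + (-1.7)^2)
Numerator real = 17.9*9.2 - (14.8)*(-1.7) = 189.84
Numerator imag = -14.8*9.2 - 17.9*(-1.7) = -105.73
Denominator = 87.53
Re(z) = 189.84/87.53 = 2.1689
Im(z) = -105.73/87.53 = -1.2079

Re(z) = 2.1689, Im(z) = -1.2079
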